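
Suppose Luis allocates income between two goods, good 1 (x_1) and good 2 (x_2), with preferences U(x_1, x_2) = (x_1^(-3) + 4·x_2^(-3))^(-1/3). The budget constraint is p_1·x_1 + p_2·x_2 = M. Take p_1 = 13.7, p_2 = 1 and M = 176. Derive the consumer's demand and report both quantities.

From the CES first-order condition, (1/4)·(x_2/x_1)^(4) = p_1/p_2.
Solve for the ratio: x_2/x_1 = [4·p_1/p_2]^(0.25).
With the ratio pinned down, the budget gives x_1* = M/(p_1 + p_2·(x_2/x_1)) and x_2* = (x_2/x_1)·x_1*.
Numerically x_2/x_1 = 2.720791, so x_1* = 176/(13.7 + 1·2.720791) = 10.7181 and x_2* = 2.720791·10.7181 = 29.1618.

x_1* = 10.7181, x_2* = 29.1618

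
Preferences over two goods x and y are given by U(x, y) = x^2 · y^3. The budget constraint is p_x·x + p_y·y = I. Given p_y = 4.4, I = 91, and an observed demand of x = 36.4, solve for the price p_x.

p_x = 1

The MRS is (2/3)·y/x. Set MRS = p_x/p_y.
So 2·p_y·y = 3·p_x·x; combined with the budget, a share 0.4 of income goes to x.
Demand: x*(p_x,p_y,I) = 0.4·I/p_x and y* = 0.6·I/p_y.
Set x* = 36.4 in the demand function and solve for p_x: p_x = 1.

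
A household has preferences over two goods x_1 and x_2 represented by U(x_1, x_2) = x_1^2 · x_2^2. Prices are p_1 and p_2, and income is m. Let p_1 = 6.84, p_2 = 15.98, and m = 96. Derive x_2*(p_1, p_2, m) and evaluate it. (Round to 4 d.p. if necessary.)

The MRS is x_2/x_1. Set MRS = p_1/p_2.
Rearranging, p_2·x_2 = p_1·x_1. Substituting into the budget gives p_1·x_1·(1 + 1) = m.
Demand: x_1*(p_1,p_2,m) = 0.5·m/p_1 and x_2* = 0.5·m/p_2.
At p_1=6.84, p_2=15.98, m=96: x_2* = 0.5·96/15.98 = 3.0038.

x_2* = 3.0038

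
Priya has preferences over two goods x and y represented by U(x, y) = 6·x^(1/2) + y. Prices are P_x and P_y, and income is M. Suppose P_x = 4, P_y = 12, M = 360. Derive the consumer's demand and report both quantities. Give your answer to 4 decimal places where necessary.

x* = 81, y* = 3

Plugging in: x* = (3·12/4)² = 81, y* = 3.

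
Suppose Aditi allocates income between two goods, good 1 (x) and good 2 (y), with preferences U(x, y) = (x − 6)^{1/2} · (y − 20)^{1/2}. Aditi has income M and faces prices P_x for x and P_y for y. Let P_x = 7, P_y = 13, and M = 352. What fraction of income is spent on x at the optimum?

share on x = 0.1903

MRS = (y−20)/(x−6). Tangency with P_x/P_y gives y−20 = (P_x/P_y)·(x−6).
Substituting into the budget: x* = 6 + 0.5·(M − 6·P_x − 20·P_y)/P_x, and y* = 20 + 0.5·(…)/P_y.
Discretionary income = 352 − 6·7 − 20·13 = 50; x* = 6 + 0.5·50/7 = 9.5714; y* = 20 + 0.5·50/13 = 21.9231.
Expenditure on x: 7·9.5714 = 67; share = 0.1903.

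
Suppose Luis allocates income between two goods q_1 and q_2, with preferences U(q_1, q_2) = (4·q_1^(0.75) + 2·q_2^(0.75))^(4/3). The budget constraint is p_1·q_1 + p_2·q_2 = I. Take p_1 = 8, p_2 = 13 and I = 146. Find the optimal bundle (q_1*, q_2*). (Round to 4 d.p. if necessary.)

From the CES first-order condition, 2·(q_2/q_1)^(0.25) = p_1/p_2.
Hence q_2/q_1 = ((1/2)·p_1/p_2)^(1/(0.25)), i.e. raised to the 4 power.
With the ratio pinned down, the budget gives q_1* = I/(p_1 + p_2·(q_2/q_1)) and q_2* = (q_2/q_1)·q_1*.
Numerically q_2/q_1 = 0.008963, so q_1* = 146/(8 + 13·0.008963) = 17.988 and q_2* = 0.008963·17.988 = 0.1612.

q_1* = 17.988, q_2* = 0.1612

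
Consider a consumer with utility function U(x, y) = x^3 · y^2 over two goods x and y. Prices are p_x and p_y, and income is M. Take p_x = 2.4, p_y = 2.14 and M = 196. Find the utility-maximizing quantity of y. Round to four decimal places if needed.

MU_x/MU_y = (3·y)/(2·x); tangency sets this equal to p_x/p_y.
So 3·p_y·y = 2·p_x·x; combined with the budget, a share 0.6 of income goes to x.
Demand: x*(p_x,p_y,M) = 0.6·M/p_x and y* = 0.4·M/p_y.
At p_x=2.4, p_y=2.14, M=196: y* = 0.4·196/2.14 = 36.6355.

y* = 36.6355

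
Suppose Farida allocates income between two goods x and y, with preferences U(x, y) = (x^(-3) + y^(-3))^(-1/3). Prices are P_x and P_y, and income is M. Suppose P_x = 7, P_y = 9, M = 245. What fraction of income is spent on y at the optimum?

share on y = 0.547

MU_x ∝ x^(-4), MU_y ∝ y^(-4), so MRS = (y/x)^(4) = P_x/P_y.
Hence y/x = (P_x/P_y)^(1/(4)), i.e. raised to the 0.25 power.
Substitute y = (y/x)·x into the budget: x* = M/(P_x + P_y·(y/x)).
Numerically y/x = 0.939104, so x* = 245/(7 + 9·0.939104) = 15.8556 and y* = 0.939104·15.8556 = 14.8901.
Expenditure on y: 9·14.8901 = 134.0107; share = 0.547.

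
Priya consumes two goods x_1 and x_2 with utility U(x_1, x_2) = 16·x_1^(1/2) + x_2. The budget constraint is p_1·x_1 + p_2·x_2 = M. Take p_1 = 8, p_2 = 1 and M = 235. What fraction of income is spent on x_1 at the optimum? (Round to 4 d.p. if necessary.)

share on x_1 = 0.034

MU_x_1 = 8/√x_1, MU_x_2 = 1. Tangency: 8/√x_1 = p_1/p_2.
Solve: √x_1 = 8·p_2/p_1, so x_1*(p_1,p_2) = (8·p_2/p_1)², and x_2* = (M − p_1·x_1*)/p_2.
Plugging in: x_1* = (8·1/8)² = 1, x_2* = 227.
Expenditure on x_1: 8·1 = 8; share = 0.034.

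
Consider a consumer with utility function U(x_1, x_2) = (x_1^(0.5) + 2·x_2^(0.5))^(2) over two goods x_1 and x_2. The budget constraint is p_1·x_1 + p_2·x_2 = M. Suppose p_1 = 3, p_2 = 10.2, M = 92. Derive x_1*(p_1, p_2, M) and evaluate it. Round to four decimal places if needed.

x_1* = 14.0901

Substitute x_2 = (x_2/x_1)·x_1 into the budget: x_1* = M/(p_1 + p_2·(x_2/x_1)).
Numerically x_2/x_1 = 0.346021, so x_1* = 92/(3 + 10.2·0.346021) = 14.0901.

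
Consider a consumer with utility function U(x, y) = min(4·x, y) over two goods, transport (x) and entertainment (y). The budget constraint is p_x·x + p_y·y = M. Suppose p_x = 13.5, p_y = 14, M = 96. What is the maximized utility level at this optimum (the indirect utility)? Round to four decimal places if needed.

V = 5.5252

With perfect complements, no substitution: consume in ratio x:y = 1:4.
Budget: p_x·x + p_y·4·x = M, so (p_x + 4·p_y)·x = M.
Demand: x*(p_x,p_y,M) = M/(p_x + 4·p_y), y* = 4·M/(p_x + 4·p_y).
Here 13.5 + 4·14 = 69.5, giving x* = 1.3813 and y* = 5.5252.
Utility at the optimum: U(1.3813, 5.5252) = 5.5252.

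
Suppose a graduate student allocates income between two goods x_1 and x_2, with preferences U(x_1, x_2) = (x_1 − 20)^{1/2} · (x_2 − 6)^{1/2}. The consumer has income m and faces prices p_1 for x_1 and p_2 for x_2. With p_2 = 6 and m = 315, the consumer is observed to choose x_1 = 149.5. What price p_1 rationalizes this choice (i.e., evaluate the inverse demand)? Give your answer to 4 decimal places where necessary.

p_1 = 1

Let x_1' = x_1−20, x_2' = x_2−6. MRS = x_2'/x_1' = p_1/p_2.
Substituting into the budget: x_1* = 20 + 0.5·(m − 20·p_1 − 6·p_2)/p_1, and x_2* = 6 + 0.5·(…)/p_2.
Set x_1* = 149.5 in the demand function and solve for p_1: p_1 = 1.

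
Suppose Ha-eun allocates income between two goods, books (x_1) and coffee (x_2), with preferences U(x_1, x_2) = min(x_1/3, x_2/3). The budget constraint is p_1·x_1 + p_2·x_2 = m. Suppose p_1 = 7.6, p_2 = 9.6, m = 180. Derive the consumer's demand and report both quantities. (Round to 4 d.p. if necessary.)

x_1* = 10.4651, x_2* = 10.4651

With perfect complements, no substitution: consume in ratio x_1:x_2 = 3:3.
Budget: p_1·x_1 + p_2·x_1 = m, so (3·p_1 + 3·p_2)·x_1 = 3·m.
Demand: x_1*(p_1,p_2,m) = 3·m/(3·p_1 + 3·p_2), x_2* = 3·m/(3·p_1 + 3·p_2).
Here 3·7.6 + 3·9.6 = 51.6, giving x_1* = 10.4651 and x_2* = 10.4651.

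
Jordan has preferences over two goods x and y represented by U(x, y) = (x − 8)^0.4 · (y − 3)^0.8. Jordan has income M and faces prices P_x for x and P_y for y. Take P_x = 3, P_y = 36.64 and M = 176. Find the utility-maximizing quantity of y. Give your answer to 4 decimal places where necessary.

This is Cobb-Douglas in (x−8, y−3): tangency gives 0.4·P_y·(y−3) = 0.8·P_x·(x−8).
After buying the subsistence bundle (8, 3), a share 1/3 of the remaining income goes to x: x* = 8 + 1/3·(M − 8P_x − 3P_y)/P_x.
Discretionary income = 176 − 8·3 − 3·36.64 = 42.08; y* = 3 + 2/3·42.08/36.64 = 3.7656.

y* = 3.7656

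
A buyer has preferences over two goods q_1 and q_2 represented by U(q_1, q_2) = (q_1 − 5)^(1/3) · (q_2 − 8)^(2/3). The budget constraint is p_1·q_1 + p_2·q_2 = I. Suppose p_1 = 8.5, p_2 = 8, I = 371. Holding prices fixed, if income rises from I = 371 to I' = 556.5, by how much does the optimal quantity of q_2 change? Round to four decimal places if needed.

Substituting into the budget: q_1* = 5 + 1/3·(I − 5·p_1 − 8·p_2)/p_1, and q_2* = 8 + 2/3·(…)/p_2.
Discretionary income = 371 − 5·8.5 − 8·8 = 264.5; q_2* = 8 + 2/3·264.5/8 = 30.0417.
At I' = 556.5: q_2* = 45.5. Change: 45.5 − 30.0417 = 15.4583.

Δq_2* = 15.4583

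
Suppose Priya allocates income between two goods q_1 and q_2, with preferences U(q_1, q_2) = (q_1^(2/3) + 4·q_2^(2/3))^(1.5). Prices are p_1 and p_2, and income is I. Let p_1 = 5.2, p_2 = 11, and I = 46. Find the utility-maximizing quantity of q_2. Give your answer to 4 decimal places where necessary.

q_2* = 3.9085

With the ratio pinned down, the budget gives q_1* = I/(p_1 + p_2·(q_2/q_1)) and q_2* = (q_2/q_1)·q_1*.
Numerically q_2/q_1 = 6.761016, so q_1* = 46/(5.2 + 11·6.761016) = 0.5781 and q_2* = 6.761016·0.5781 = 3.9085.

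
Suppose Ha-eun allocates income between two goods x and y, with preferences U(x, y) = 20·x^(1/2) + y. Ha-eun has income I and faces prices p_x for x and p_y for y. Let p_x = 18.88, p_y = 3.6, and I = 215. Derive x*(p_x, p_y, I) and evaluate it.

x* = 3.6358

MU_x = 10/√x, MU_y = 1. Tangency: 10/√x = p_x/p_y.
Solve: √x = 10·p_y/p_x, so x*(p_x,p_y) = (10·p_y/p_x)², and y* = (I − p_x·x*)/p_y.
Plugging in: x* = (10·3.6/18.88)² = 3.6358.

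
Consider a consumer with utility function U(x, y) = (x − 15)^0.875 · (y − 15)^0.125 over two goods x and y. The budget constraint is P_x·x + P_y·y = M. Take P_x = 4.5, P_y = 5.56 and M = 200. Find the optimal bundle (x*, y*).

x* = 24.5472, y* = 16.1039

This is Cobb-Douglas in (x−15, y−15): tangency gives 0.875·P_y·(y−15) = 0.125·P_x·(x−15).
After buying the subsistence bundle (15, 15), a share 0.875 of the remaining income goes to x: x* = 15 + 0.875·(M − 15P_x − 15P_y)/P_x.
Discretionary income = 200 − 15·4.5 − 15·5.56 = 49.1; x* = 15 + 0.875·49.1/4.5 = 24.5472; y* = 15 + 0.125·49.1/5.56 = 16.1039.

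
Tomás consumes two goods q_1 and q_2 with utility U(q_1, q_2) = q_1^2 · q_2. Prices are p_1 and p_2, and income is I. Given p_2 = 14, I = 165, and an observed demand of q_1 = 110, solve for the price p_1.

MU_q_1/MU_q_2 = (2·q_2)/(q_1); tangency sets this equal to p_1/p_2.
So 2·p_2·q_2 = p_1·q_1; combined with the budget, a share 2/3 of income goes to q_1.
Demand: q_1*(p_1,p_2,I) = 2/3·I/p_1 and q_2* = 1/3·I/p_2.
Set q_1* = 110 in the demand function and solve for p_1: p_1 = 1.

p_1 = 1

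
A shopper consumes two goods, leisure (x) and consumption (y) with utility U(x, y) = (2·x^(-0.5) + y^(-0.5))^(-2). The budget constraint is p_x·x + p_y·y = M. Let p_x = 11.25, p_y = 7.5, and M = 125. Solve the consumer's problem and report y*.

MU_x ∝ 2·x^(-1.5), MU_y ∝ y^(-1.5), so MRS = 2·(y/x)^(1.5) = p_x/p_y.
Hence y/x = ((1/2)·p_x/p_y)^(1/(1.5)), i.e. raised to the 2/3 power.
With the ratio pinned down, the budget gives x* = M/(p_x + p_y·(y/x)) and y* = (y/x)·x*.
Numerically y/x = 0.825482, so x* = 125/(11.25 + 7.5·0.825482) = 7.167 and y* = 0.825482·7.167 = 5.9162.

y* = 5.9162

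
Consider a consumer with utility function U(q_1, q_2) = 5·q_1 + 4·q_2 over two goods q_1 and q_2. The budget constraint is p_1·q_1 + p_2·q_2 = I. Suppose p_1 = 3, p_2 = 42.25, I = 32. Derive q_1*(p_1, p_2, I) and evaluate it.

Linear utility — the consumer picks whichever good has higher MU/price: 5/3 = 1.6667 vs 4/42.25 = 0.0947.
q_1 gives more utility per dollar, so spend all income on q_1: q_1* = I/p_1, q_2* = 0.
Numerically: q_1* = 10.6667, q_2* = 0.

q_1* = 10.6667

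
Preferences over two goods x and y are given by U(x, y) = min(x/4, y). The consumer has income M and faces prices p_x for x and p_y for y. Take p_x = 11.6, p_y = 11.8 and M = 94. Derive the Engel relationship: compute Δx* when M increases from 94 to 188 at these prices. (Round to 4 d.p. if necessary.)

Here 4·11.6 + 11.8 = 58.2, giving x* = 6.4605.
At M' = 188: x* = 12.921. Change: 12.921 − 6.4605 = 6.4605.

Δx* = 6.4605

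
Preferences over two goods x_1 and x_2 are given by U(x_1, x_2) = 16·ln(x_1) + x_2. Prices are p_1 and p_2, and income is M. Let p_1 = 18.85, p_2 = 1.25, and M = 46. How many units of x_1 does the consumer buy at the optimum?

MU_x_1 = 16/x_1, MU_x_2 = 1. Tangency: 16/x_1 = p_1/p_2.
So x_1*(p_1,p_2) = 16·p_2/p_1, independent of income; and x_2* = (M − 16·p_2)/p_2.
At the given prices: x_1* = 16·1.25/18.85 = 1.061.

x_1* = 1.061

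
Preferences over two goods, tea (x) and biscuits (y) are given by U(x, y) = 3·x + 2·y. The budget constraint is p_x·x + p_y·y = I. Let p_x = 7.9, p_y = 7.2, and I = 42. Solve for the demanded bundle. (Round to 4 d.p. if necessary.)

x* = 5.3165, y* = 0

x gives more utility per dollar, so spend all income on x: x* = I/p_x, y* = 0.
Numerically: x* = 5.3165, y* = 0.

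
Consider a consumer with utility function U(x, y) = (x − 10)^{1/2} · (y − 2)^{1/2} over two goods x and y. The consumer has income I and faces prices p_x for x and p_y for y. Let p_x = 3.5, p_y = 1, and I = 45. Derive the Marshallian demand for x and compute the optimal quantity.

x* = 11.1429

Let x' = x−10, y' = y−2. MRS = y'/x' = p_x/p_y.
After buying the subsistence bundle (10, 2), a share 0.5 of the remaining income goes to x: x* = 10 + 0.5·(I − 10p_x − 2p_y)/p_x.
Discretionary income = 45 − 10·3.5 − 2·1 = 8; x* = 10 + 0.5·8/3.5 = 11.1429.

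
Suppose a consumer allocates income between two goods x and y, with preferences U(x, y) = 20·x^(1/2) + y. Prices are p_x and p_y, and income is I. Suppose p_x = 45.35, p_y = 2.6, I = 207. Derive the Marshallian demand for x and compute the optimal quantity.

Utility is quasi-linear in y; the FOC for x is 10/√x = p_x/p_y.
Solve: √x = 10·p_y/p_x, so x*(p_x,p_y) = (10·p_y/p_x)², and y* = (I − p_x·x*)/p_y.
Plugging in: x* = (10·2.6/45.35)² = 0.3287.

x* = 0.3287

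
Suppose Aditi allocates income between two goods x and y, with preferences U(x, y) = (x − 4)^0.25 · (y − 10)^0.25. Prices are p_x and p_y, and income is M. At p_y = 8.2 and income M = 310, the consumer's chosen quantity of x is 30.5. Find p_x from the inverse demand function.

p_x = 4

Let x' = x−4, y' = y−10. MRS = y'/x' = p_x/p_y.
After buying the subsistence bundle (4, 10), a share 0.5 of the remaining income goes to x: x* = 4 + 0.5·(M − 4p_x − 10p_y)/p_x.
Set x* = 30.5 in the demand function and solve for p_x: p_x = 4.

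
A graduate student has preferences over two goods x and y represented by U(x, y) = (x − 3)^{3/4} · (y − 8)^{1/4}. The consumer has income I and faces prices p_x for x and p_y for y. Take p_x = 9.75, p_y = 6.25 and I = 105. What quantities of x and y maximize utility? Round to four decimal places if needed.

x* = 4.9808, y* = 9.03

This is Cobb-Douglas in (x−3, y−8): tangency gives 0.75·p_y·(y−8) = 0.25·p_x·(x−3).
After buying the subsistence bundle (3, 8), a share 0.75 of the remaining income goes to x: x* = 3 + 0.75·(I − 3p_x − 8p_y)/p_x.
Discretionary income = 105 − 3·9.75 − 8·6.25 = 25.75; x* = 3 + 0.75·25.75/9.75 = 4.9808; y* = 8 + 0.25·25.75/6.25 = 9.03.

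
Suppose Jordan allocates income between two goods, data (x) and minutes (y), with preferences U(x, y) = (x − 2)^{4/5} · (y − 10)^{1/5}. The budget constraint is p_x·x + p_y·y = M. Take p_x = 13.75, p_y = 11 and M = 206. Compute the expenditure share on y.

This is Cobb-Douglas in (x−2, y−10): tangency gives 0.8·p_y·(y−10) = 0.2·p_x·(x−2).
After buying the subsistence bundle (2, 10), a share 0.8 of the remaining income goes to x: x* = 2 + 0.8·(M − 2p_x − 10p_y)/p_x.
Discretionary income = 206 − 2·13.75 − 10·11 = 68.5; x* = 2 + 0.8·68.5/13.75 = 5.9855; y* = 10 + 0.2·68.5/11 = 11.2455.
Expenditure on y: 11·11.2455 = 123.7; share = 0.6005.

share on y = 0.6005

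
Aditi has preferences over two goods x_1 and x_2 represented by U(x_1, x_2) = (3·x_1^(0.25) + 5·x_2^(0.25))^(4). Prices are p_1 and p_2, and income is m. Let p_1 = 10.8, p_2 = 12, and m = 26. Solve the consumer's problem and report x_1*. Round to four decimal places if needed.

MRS = MU_x_1/MU_x_2 = (3/5)·(x_2/x_1)^(0.75). Set equal to p_1/p_2.
Hence x_2/x_1 = ((5/3)·p_1/p_2)^(1/(0.75)), i.e. raised to the 4/3 power.
With the ratio pinned down, the budget gives x_1* = m/(p_1 + p_2·(x_2/x_1)) and x_2* = (x_2/x_1)·x_1*.
Numerically x_2/x_1 = 1.717071, so x_1* = 26/(10.8 + 12·1.717071) = 0.8279.

x_1* = 0.8279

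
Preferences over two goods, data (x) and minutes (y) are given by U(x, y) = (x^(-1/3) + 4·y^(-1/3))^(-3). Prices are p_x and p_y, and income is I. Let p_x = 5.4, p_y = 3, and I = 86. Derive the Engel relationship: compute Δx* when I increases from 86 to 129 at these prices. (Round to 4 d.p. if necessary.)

With the ratio pinned down, the budget gives x* = I/(p_x + p_y·(y/x)) and y* = (y/x)·x*.
Numerically y/x = 4.39541, so x* = 86/(5.4 + 3·4.39541) = 4.6271.
At I' = 129: x* = 6.9406. Change: 6.9406 − 4.6271 = 2.3135.

Δx* = 2.3135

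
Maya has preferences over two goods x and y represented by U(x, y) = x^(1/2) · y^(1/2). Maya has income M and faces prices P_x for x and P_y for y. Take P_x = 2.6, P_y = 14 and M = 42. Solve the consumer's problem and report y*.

The MRS is y/x. Set MRS = P_x/P_y.
Rearranging, P_y·y = P_x·x. Substituting into the budget gives P_x·x·(1 + 1) = M.
Demand: x*(P_x,P_y,M) = 0.5·M/P_x and y* = 0.5·M/P_y.
At P_x=2.6, P_y=14, M=42: y* = 0.5·42/14 = 1.5.

y* = 1.5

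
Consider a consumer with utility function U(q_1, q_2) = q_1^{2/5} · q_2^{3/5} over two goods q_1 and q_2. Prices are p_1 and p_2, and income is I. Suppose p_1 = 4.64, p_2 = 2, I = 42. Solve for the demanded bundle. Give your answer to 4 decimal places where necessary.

The MRS is (2/3)·q_2/q_1. Set MRS = p_1/p_2.
So 0.4·p_2·q_2 = 0.6·p_1·q_1; combined with the budget, a share 0.4 of income goes to q_1.
Demand: q_1*(p_1,p_2,I) = 0.4·I/p_1 and q_2* = 0.6·I/p_2.
At p_1=4.64, p_2=2, I=42: q_1* = 0.4·42/4.64 = 3.6207, q_2* = 12.6.

q_1* = 3.6207, q_2* = 12.6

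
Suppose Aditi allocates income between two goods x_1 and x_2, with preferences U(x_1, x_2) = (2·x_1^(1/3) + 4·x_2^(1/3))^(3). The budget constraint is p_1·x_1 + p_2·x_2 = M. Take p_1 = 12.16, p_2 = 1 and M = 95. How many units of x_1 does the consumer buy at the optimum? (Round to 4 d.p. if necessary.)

x_1* = 0.7192

MU_x_1 ∝ 2·x_1^(-2/3), MU_x_2 ∝ 4·x_2^(-2/3), so MRS = (1/2)·(x_2/x_1)^(2/3) = p_1/p_2.
Hence x_2/x_1 = (2·p_1/p_2)^(1/(2/3)), i.e. raised to the 1.5 power.
Substitute x_2 = (x_2/x_1)·x_1 into the budget: x_1* = M/(p_1 + p_2·(x_2/x_1)).
Numerically x_2/x_1 = 119.934839, so x_1* = 95/(12.16 + 1·119.934839) = 0.7192.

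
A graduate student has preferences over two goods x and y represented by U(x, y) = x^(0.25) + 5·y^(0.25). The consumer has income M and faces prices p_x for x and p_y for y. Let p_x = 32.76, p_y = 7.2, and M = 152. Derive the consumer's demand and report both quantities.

x* = 0.3059, y* = 19.7193

MRS = MU_x/MU_y = (1/5)·(y/x)^(0.75). Set equal to p_x/p_y.
Hence y/x = (5·p_x/p_y)^(1/(0.75)), i.e. raised to the 4/3 power.
Substitute y = (y/x)·x into the budget: x* = M/(p_x + p_y·(y/x)).
Numerically y/x = 64.462706, so x* = 152/(32.76 + 7.2·64.462706) = 0.3059 and y* = 64.462706·0.3059 = 19.7193.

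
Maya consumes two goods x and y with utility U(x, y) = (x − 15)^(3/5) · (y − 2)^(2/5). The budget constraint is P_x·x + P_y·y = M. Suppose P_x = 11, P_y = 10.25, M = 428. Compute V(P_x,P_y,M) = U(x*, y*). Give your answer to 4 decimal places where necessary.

V = 11.5691

MRS = (3/2)·(y−2)/(x−15). Tangency with P_x/P_y gives y−2 = (2/3)·(P_x/P_y)·(x−15).
Substituting into the budget: x* = 15 + 0.6·(M − 15·P_x − 2·P_y)/P_x, and y* = 2 + 0.4·(…)/P_y.
Discretionary income = 428 − 15·11 − 2·10.25 = 242.5; x* = 15 + 0.6·242.5/11 = 28.2273; y* = 2 + 0.4·242.5/10.25 = 11.4634.
Utility at the optimum: U(28.2273, 11.4634) = 11.5691.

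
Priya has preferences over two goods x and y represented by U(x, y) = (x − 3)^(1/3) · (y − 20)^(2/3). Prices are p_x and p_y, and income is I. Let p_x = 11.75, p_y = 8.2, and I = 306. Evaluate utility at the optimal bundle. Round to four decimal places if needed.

After buying the subsistence bundle (3, 20), a share 1/3 of the remaining income goes to x: x* = 3 + 1/3·(I − 3p_x − 20p_y)/p_x.
Discretionary income = 306 − 3·11.75 − 20·8.2 = 106.75; x* = 3 + 1/3·106.75/11.75 = 6.0284; y* = 20 + 2/3·106.75/8.2 = 28.6789.
Utility at the optimum: U(6.0284, 28.6789) = 6.1101.

V = 6.1101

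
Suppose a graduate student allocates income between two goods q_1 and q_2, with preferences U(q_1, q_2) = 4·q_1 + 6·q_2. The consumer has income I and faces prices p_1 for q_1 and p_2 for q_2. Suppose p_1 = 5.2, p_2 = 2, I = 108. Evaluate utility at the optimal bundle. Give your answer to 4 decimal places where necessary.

Linear utility — the consumer picks whichever good has higher MU/price: 4/5.2 = 0.7692 vs 6/2 = 3.
q_2 gives more utility per dollar, so spend all income on q_2: q_2* = I/p_2, q_1* = 0.
Numerically: q_1* = 0, q_2* = 54.
Utility at the optimum: U(0, 54) = 324.

V = 324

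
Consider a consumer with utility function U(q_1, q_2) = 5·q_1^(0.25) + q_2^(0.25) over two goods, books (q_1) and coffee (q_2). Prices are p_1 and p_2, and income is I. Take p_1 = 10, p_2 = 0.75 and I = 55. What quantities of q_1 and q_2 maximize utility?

q_1* = 4.3058, q_2* = 15.9226

MU_q_1 ∝ 5·q_1^(-0.75), MU_q_2 ∝ q_2^(-0.75), so MRS = 5·(q_2/q_1)^(0.75) = p_1/p_2.
Hence q_2/q_1 = ((1/5)·p_1/p_2)^(1/(0.75)), i.e. raised to the 4/3 power.
Substitute q_2 = (q_2/q_1)·q_1 into the budget: q_1* = I/(p_1 + p_2·(q_2/q_1)).
Numerically q_2/q_1 = 3.697927, so q_1* = 55/(10 + 0.75·3.697927) = 4.3058 and q_2* = 3.697927·4.3058 = 15.9226.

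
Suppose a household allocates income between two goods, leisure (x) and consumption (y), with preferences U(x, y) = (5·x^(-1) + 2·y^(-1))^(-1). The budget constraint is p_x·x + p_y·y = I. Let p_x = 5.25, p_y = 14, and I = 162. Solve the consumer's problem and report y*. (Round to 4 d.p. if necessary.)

MRS = MU_x/MU_y = (5/2)·(y/x)^(2). Set equal to p_x/p_y.
Solve for the ratio: y/x = [(2/5)·p_x/p_y]^(0.5).
Substitute y = (y/x)·x into the budget: x* = I/(p_x + p_y·(y/x)).
Numerically y/x = 0.387298, so x* = 162/(5.25 + 14·0.387298) = 15.1797 and y* = 0.387298·15.1797 = 5.8791.

y* = 5.8791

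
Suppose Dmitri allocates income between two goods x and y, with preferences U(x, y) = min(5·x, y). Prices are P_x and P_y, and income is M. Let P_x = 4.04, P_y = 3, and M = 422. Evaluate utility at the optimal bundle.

V = 110.8193

With perfect complements, no substitution: consume in ratio x:y = 1:5.
Budget: P_x·x + P_y·5·x = M, so (P_x + 5·P_y)·x = M.
Demand: x*(P_x,P_y,M) = M/(P_x + 5·P_y), y* = 5·M/(P_x + 5·P_y).
Here 4.04 + 5·3 = 19.04, giving x* = 22.1639 and y* = 110.8193.
Utility at the optimum: U(22.1639, 110.8193) = 110.8193.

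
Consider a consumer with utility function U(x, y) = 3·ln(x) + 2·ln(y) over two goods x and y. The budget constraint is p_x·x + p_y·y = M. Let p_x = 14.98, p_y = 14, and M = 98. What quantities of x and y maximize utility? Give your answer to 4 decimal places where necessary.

x* = 3.9252, y* = 2.8

The MRS is (3/2)·y/x. Set MRS = p_x/p_y.
Rearranging, p_y·y = (2/3)·p_x·x. Substituting into the budget gives p_x·x·(1 + (2/3)) = M.
Demand: x*(p_x,p_y,M) = 0.6·M/p_x and y* = 0.4·M/p_y.
At p_x=14.98, p_y=14, M=98: x* = 0.6·98/14.98 = 3.9252, y* = 2.8.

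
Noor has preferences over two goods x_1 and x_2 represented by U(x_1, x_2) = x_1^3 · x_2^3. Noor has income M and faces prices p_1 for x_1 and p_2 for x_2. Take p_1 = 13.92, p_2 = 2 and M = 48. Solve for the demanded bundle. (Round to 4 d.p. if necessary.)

x_1* = 1.7241, x_2* = 12

MU_x_1/MU_x_2 = (3·x_2)/(3·x_1); tangency sets this equal to p_1/p_2.
Rearranging, p_2·x_2 = p_1·x_1. Substituting into the budget gives p_1·x_1·(1 + 1) = M.
Demand: x_1*(p_1,p_2,M) = 0.5·M/p_1 and x_2* = 0.5·M/p_2.
At p_1=13.92, p_2=2, M=48: x_1* = 0.5·48/13.92 = 1.7241, x_2* = 12.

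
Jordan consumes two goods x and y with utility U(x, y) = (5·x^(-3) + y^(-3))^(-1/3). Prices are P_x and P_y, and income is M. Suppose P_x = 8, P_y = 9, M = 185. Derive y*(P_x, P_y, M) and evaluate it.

From the CES first-order condition, 5·(y/x)^(4) = P_x/P_y.
Hence y/x = ((1/5)·P_x/P_y)^(1/(4)), i.e. raised to the 0.25 power.
With the ratio pinned down, the budget gives x* = M/(P_x + P_y·(y/x)) and y* = (y/x)·x*.
Numerically y/x = 0.649336, so x* = 185/(8 + 9·0.649336) = 13.3632 and y* = 0.649336·13.3632 = 8.6772.

y* = 8.6772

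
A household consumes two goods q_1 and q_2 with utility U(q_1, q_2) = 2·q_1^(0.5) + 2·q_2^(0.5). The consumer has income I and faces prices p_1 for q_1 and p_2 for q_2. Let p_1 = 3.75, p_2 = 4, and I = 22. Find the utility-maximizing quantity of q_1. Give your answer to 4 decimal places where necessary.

MRS = MU_q_1/MU_q_2 = (q_2/q_1)^(0.5). Set equal to p_1/p_2.
Hence q_2/q_1 = (p_1/p_2)^(1/(0.5)), i.e. raised to the 2 power.
Substitute q_2 = (q_2/q_1)·q_1 into the budget: q_1* = I/(p_1 + p_2·(q_2/q_1)).
Numerically q_2/q_1 = 0.878906, so q_1* = 22/(3.75 + 4·0.878906) = 3.028.

q_1* = 3.028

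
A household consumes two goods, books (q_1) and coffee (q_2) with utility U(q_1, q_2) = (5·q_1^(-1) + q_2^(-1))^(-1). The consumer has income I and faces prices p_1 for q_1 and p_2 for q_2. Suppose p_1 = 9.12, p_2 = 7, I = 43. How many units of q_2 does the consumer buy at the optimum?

From the CES first-order condition, 5·(q_2/q_1)^(2) = p_1/p_2.
Hence q_2/q_1 = ((1/5)·p_1/p_2)^(1/(2)), i.e. raised to the 0.5 power.
With the ratio pinned down, the budget gives q_1* = I/(p_1 + p_2·(q_2/q_1)) and q_2* = (q_2/q_1)·q_1*.
Numerically q_2/q_1 = 0.510462, so q_1* = 43/(9.12 + 7·0.510462) = 3.3876 and q_2* = 0.510462·3.3876 = 1.7293.

q_2* = 1.7293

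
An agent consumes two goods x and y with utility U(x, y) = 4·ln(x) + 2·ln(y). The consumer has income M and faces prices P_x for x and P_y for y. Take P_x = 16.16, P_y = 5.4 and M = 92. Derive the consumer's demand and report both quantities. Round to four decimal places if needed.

The MRS is 2·y/x. Set MRS = P_x/P_y.
Rearranging, P_y·y = (1/2)·P_x·x. Substituting into the budget gives P_x·x·(1 + (1/2)) = M.
Demand: x*(P_x,P_y,M) = 2/3·M/P_x and y* = 1/3·M/P_y.
At P_x=16.16, P_y=5.4, M=92: x* = 2/3·92/16.16 = 3.7954, y* = 5.679.

x* = 3.7954, y* = 5.679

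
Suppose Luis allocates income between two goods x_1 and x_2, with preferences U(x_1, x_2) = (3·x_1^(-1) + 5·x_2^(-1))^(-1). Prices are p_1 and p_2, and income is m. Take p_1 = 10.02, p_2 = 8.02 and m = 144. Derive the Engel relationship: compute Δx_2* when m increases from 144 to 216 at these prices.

MRS = MU_x_1/MU_x_2 = (3/5)·(x_2/x_1)^(2). Set equal to p_1/p_2.
Solve for the ratio: x_2/x_1 = [(5/3)·p_1/p_2]^(0.5).
Substitute x_2 = (x_2/x_1)·x_1 into the budget: x_1* = m/(p_1 + p_2·(x_2/x_1)).
Numerically x_2/x_1 = 1.443016, so x_1* = 144/(10.02 + 8.02·1.443016) = 6.6688 and x_2* = 1.443016·6.6688 = 9.6232.
At m' = 216: x_2* = 14.4348. Change: 14.4348 − 9.6232 = 4.8116.

Δx_2* = 4.8116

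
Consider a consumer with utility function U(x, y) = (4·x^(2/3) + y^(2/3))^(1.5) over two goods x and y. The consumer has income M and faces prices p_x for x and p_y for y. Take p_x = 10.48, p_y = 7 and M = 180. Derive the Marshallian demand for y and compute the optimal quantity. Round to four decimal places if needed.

MRS = MU_x/MU_y = 4·(y/x)^(1/3). Set equal to p_x/p_y.
Solve for the ratio: y/x = [(1/4)·p_x/p_y]^(3).
Substitute y = (y/x)·x into the budget: x* = M/(p_x + p_y·(y/x)).
Numerically y/x = 0.052434, so x* = 180/(10.48 + 7·0.052434) = 16.5944 and y* = 0.052434·16.5944 = 0.8701.

y* = 0.8701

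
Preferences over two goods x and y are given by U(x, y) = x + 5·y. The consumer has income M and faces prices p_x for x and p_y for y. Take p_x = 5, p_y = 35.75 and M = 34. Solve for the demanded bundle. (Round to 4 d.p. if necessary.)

Linear utility — the consumer picks whichever good has higher MU/price: 1/5 = 0.2 vs 5/35.75 = 0.1399.
x gives more utility per dollar, so spend all income on x: x* = M/p_x, y* = 0.
Numerically: x* = 6.8, y* = 0.

x* = 6.8, y* = 0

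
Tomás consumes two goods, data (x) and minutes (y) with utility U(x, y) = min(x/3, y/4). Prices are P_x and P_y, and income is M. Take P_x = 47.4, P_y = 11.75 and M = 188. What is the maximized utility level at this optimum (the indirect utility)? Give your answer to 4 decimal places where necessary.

V = 0.9937

Demand: x*(P_x,P_y,M) = 3·M/(3·P_x + 4·P_y), y* = 4·M/(3·P_x + 4·P_y).
Here 3·47.4 + 4·11.75 = 189.2, giving x* = 2.981 and y* = 3.9746.
Utility at the optimum: U(2.981, 3.9746) = 0.9937.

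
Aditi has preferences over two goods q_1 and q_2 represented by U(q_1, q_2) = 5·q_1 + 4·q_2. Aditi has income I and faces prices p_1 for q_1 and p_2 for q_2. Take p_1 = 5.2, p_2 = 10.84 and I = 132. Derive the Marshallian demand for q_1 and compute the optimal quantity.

Linear utility — the consumer picks whichever good has higher MU/price: 5/5.2 = 0.9615 vs 4/10.84 = 0.369.
q_1 gives more utility per dollar, so spend all income on q_1: q_1* = I/p_1, q_2* = 0.
Numerically: q_1* = 25.3846, q_2* = 0.

q_1* = 25.3846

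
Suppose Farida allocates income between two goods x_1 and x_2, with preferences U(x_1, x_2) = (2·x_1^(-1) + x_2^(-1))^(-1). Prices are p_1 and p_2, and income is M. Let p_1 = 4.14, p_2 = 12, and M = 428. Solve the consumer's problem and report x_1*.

From the CES first-order condition, 2·(x_2/x_1)^(2) = p_1/p_2.
Solve for the ratio: x_2/x_1 = [(1/2)·p_1/p_2]^(0.5).
With the ratio pinned down, the budget gives x_1* = M/(p_1 + p_2·(x_2/x_1)) and x_2* = (x_2/x_1)·x_1*.
Numerically x_2/x_1 = 0.415331, so x_1* = 428/(4.14 + 12·0.415331) = 46.9094.

x_1* = 46.9094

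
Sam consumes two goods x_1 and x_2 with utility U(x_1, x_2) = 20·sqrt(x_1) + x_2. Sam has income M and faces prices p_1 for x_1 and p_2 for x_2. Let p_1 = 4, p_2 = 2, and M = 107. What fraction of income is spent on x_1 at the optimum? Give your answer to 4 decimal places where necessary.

Plugging in: x_1* = (10·2/4)² = 25, x_2* = 3.5.
Expenditure on x_1: 4·25 = 100; share = 0.9346.

share on x_1 = 0.9346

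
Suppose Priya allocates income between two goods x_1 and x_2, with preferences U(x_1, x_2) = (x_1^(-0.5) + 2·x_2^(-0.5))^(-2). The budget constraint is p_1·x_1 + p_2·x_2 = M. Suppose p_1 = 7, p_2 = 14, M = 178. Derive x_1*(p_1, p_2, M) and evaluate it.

x_1* = 8.4762

From the CES first-order condition, (1/2)·(x_2/x_1)^(1.5) = p_1/p_2.
Solve for the ratio: x_2/x_1 = [2·p_1/p_2]^(2/3).
With the ratio pinned down, the budget gives x_1* = M/(p_1 + p_2·(x_2/x_1)) and x_2* = (x_2/x_1)·x_1*.
Numerically x_2/x_1 = 1, so x_1* = 178/(7 + 14·1) = 8.4762.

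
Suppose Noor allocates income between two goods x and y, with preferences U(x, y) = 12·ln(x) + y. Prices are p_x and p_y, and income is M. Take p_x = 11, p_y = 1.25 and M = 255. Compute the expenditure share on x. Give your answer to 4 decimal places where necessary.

Set MRS = p_x/p_y: (12/x)/1 = p_x/p_y.
So x*(p_x,p_y) = 12·p_y/p_x, independent of income; and y* = (M − 12·p_y)/p_y.
At the given prices: x* = 12·1.25/11 = 1.3636, and y* = 192.
Expenditure on x: 11·1.3636 = 15; share = 0.0588.

share on x = 0.0588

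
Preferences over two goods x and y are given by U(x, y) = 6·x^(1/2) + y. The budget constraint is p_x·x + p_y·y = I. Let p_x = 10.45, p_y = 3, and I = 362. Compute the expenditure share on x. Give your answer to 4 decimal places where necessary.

Utility is quasi-linear in y; the FOC for x is 3/√x = p_x/p_y.
Solve: √x = 3·p_y/p_x, so x*(p_x,p_y) = (3·p_y/p_x)², and y* = (I − p_x·x*)/p_y.
Plugging in: x* = (3·3/10.45)² = 0.7417, y* = 118.0829.
Expenditure on x: 10.45·0.7417 = 7.7512; share = 0.0214.

share on x = 0.0214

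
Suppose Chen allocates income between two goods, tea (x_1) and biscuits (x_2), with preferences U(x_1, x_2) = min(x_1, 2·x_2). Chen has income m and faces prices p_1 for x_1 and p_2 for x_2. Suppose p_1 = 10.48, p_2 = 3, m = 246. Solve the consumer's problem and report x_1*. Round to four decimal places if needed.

With perfect complements, no substitution: consume in ratio x_1:x_2 = 2:1.
Budget: p_1·x_1 + p_2·(1/2)·x_1 = m, so (2·p_1 + p_2)·x_1 = 2·m.
Demand: x_1*(p_1,p_2,m) = 2·m/(2·p_1 + p_2), x_2* = m/(2·p_1 + p_2).
Here 2·10.48 + 3 = 23.96, giving x_1* = 20.5342.

x_1* = 20.5342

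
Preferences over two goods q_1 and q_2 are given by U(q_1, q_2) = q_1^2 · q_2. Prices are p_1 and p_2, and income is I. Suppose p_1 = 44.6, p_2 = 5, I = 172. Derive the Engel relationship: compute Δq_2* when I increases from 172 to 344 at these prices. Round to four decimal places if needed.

The MRS is 2·q_2/q_1. Set MRS = p_1/p_2.
So 2·p_2·q_2 = p_1·q_1; combined with the budget, a share 2/3 of income goes to q_1.
Demand: q_1*(p_1,p_2,I) = 2/3·I/p_1 and q_2* = 1/3·I/p_2.
At p_1=44.6, p_2=5, I=172: q_2* = 1/3·172/5 = 11.4667.
At I' = 344: q_2* = 22.9333. Change: 22.9333 − 11.4667 = 11.4667.

Δq_2* = 11.4667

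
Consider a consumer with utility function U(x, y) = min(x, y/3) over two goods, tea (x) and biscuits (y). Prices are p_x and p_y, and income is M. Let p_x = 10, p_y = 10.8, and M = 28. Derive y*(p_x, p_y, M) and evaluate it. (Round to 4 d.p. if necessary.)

y* = 1.9811

Leontief preferences: the optimum is at the kink where x/1 = y/3, i.e. y = 3·x.
Budget: p_x·x + p_y·3·x = M, so (p_x + 3·p_y)·x = M.
Demand: x*(p_x,p_y,M) = M/(p_x + 3·p_y), y* = 3·M/(p_x + 3·p_y).
Here 10 + 3·10.8 = 42.4, giving y* = 1.9811.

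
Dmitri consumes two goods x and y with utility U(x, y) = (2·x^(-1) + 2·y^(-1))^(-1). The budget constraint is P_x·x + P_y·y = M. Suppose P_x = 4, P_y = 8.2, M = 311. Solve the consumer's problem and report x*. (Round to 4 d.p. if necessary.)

From the CES first-order condition, (y/x)^(2) = P_x/P_y.
Hence y/x = (P_x/P_y)^(1/(2)), i.e. raised to the 0.5 power.
With the ratio pinned down, the budget gives x* = M/(P_x + P_y·(y/x)) and y* = (y/x)·x*.
Numerically y/x = 0.69843, so x* = 311/(4 + 8.2·0.69843) = 31.9724.

x* = 31.9724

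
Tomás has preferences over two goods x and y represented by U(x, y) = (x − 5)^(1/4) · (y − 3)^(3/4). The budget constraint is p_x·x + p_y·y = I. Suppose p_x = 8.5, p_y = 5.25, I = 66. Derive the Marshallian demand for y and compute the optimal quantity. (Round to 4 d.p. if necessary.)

MRS = (1/3)·(y−3)/(x−5). Tangency with p_x/p_y gives y−3 = 3·(p_x/p_y)·(x−5).
Substituting into the budget: x* = 5 + 0.25·(I − 5·p_x − 3·p_y)/p_x, and y* = 3 + 0.75·(…)/p_y.
Discretionary income = 66 − 5·8.5 − 3·5.25 = 7.75; y* = 3 + 0.75·7.75/5.25 = 4.1071.

y* = 4.1071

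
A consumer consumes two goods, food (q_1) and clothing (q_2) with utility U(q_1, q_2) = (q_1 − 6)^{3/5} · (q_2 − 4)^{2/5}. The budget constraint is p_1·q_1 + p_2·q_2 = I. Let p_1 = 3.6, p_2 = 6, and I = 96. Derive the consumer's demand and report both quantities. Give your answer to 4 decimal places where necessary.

Let q_1' = q_1−6, q_2' = q_2−4. MRS = (3/2)·q_2'/q_1' = p_1/p_2.
Substituting into the budget: q_1* = 6 + 0.6·(I − 6·p_1 − 4·p_2)/p_1, and q_2* = 4 + 0.4·(…)/p_2.
Discretionary income = 96 − 6·3.6 − 4·6 = 50.4; q_1* = 6 + 0.6·50.4/3.6 = 14.4; q_2* = 4 + 0.4·50.4/6 = 7.36.

q_1* = 14.4, q_2* = 7.36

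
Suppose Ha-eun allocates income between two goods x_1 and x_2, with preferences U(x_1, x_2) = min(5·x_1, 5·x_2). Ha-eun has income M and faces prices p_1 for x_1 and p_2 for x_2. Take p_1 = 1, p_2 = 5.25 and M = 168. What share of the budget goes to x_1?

Demand: x_1*(p_1,p_2,M) = 5·M/(5·p_1 + 5·p_2), x_2* = 5·M/(5·p_1 + 5·p_2).
Here 5·1 + 5·5.25 = 31.25, giving x_1* = 26.88 and x_2* = 26.88.
Expenditure on x_1: 1·26.88 = 26.88; share = 0.16.

share on x_1 = 0.16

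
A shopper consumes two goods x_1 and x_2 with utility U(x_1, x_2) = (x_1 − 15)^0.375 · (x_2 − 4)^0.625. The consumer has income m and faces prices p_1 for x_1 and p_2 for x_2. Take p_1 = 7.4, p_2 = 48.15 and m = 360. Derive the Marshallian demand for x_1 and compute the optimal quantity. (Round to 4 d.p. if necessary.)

Let x_1' = x_1−15, x_2' = x_2−4. MRS = (3/5)·x_2'/x_1' = p_1/p_2.
After buying the subsistence bundle (15, 4), a share 0.375 of the remaining income goes to x_1: x_1* = 15 + 0.375·(m − 15p_1 − 4p_2)/p_1.
Discretionary income = 360 − 15·7.4 − 4·48.15 = 56.4; x_1* = 15 + 0.375·56.4/7.4 = 17.8581.

x_1* = 17.8581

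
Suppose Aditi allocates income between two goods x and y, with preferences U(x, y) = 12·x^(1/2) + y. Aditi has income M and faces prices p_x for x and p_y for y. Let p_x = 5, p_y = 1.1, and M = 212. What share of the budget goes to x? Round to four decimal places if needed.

share on x = 0.0411

MU_x = 6/√x, MU_y = 1. Tangency: 6/√x = p_x/p_y.
Solve: √x = 6·p_y/p_x, so x*(p_x,p_y) = (6·p_y/p_x)², and y* = (M − p_x·x*)/p_y.
Plugging in: x* = (6·1.1/5)² = 1.7424, y* = 184.8073.
Expenditure on x: 5·1.7424 = 8.712; share = 0.0411.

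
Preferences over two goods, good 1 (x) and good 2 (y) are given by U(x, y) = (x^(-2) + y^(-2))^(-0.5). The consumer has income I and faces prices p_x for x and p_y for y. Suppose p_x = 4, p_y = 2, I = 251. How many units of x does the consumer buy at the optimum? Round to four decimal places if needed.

x* = 38.4979

MU_x ∝ x^(-3), MU_y ∝ y^(-3), so MRS = (y/x)^(3) = p_x/p_y.
Hence y/x = (p_x/p_y)^(1/(3)), i.e. raised to the 1/3 power.
With the ratio pinned down, the budget gives x* = I/(p_x + p_y·(y/x)) and y* = (y/x)·x*.
Numerically y/x = 1.259921, so x* = 251/(4 + 2·1.259921) = 38.4979.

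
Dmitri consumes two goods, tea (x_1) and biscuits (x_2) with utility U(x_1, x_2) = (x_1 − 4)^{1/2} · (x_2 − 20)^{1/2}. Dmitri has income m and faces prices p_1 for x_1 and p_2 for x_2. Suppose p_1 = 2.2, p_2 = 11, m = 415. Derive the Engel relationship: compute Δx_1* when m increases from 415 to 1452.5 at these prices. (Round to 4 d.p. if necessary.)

Δx_1* = 235.7955

This is Cobb-Douglas in (x_1−4, x_2−20): tangency gives 0.5·p_2·(x_2−20) = 0.5·p_1·(x_1−4).
After buying the subsistence bundle (4, 20), a share 0.5 of the remaining income goes to x_1: x_1* = 4 + 0.5·(m − 4p_1 − 20p_2)/p_1.
Discretionary income = 415 − 4·2.2 − 20·11 = 186.2; x_1* = 4 + 0.5·186.2/2.2 = 46.3182.
At m' = 1452.5: x_1* = 282.1136. Change: 282.1136 − 46.3182 = 235.7955.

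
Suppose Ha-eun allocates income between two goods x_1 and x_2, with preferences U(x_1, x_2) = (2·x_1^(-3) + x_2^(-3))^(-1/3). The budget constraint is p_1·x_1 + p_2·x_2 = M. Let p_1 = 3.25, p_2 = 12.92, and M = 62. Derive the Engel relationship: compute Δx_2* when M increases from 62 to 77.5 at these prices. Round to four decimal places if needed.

MU_x_1 ∝ 2·x_1^(-4), MU_x_2 ∝ x_2^(-4), so MRS = 2·(x_2/x_1)^(4) = p_1/p_2.
Solve for the ratio: x_2/x_1 = [(1/2)·p_1/p_2]^(0.25).
With the ratio pinned down, the budget gives x_1* = M/(p_1 + p_2·(x_2/x_1)) and x_2* = (x_2/x_1)·x_1*.
Numerically x_2/x_1 = 0.595522, so x_1* = 62/(3.25 + 12.92·0.595522) = 5.6651 and x_2* = 0.595522·5.6651 = 3.3737.
At M' = 77.5: x_2* = 4.2171. Change: 4.2171 − 3.3737 = 0.8434.

Δx_2* = 0.8434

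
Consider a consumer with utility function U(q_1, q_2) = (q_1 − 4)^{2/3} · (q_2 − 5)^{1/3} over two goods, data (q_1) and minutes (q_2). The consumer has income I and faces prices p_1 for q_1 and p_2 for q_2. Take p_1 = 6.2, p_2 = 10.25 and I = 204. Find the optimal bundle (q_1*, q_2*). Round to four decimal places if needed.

Let q_1' = q_1−4, q_2' = q_2−5. MRS = 2·q_2'/q_1' = p_1/p_2.
Substituting into the budget: q_1* = 4 + 2/3·(I − 4·p_1 − 5·p_2)/p_1, and q_2* = 5 + 1/3·(…)/p_2.
Discretionary income = 204 − 4·6.2 − 5·10.25 = 127.95; q_1* = 4 + 2/3·127.95/6.2 = 17.7581; q_2* = 5 + 1/3·127.95/10.25 = 9.161.

q_1* = 17.7581, q_2* = 9.161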